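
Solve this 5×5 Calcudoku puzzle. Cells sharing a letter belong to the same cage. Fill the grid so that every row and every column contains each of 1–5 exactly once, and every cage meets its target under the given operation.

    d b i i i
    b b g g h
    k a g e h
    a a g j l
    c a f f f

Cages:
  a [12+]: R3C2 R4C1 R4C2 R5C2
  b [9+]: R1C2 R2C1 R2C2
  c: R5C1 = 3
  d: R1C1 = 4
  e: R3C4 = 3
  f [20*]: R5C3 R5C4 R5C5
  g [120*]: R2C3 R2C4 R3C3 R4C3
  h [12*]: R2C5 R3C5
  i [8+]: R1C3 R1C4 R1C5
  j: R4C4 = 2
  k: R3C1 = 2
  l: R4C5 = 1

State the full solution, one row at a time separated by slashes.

Cage d is a single given cell, so R1C1 = 4.
Cage k is a single given cell, which forces R3C1 = 2.
Cage e is a single given cell, leaving R3C4 = 3.
Row 3 already has 3, leaving R3C5 = 4.
Cage j is given, leaving R4C4 = 2.
Cage l is given, so R4C5 = 1.
C is a freebie, so R5C1 = 3.
Column 5 now contains 1, leaving R5C5 = 5.
Cage i has sum 8; hence R1C5 = 2.
The 4 cells of cage g must have product 120, which forces R2C3 = 2.
The 4 cells of cage g must have product 120, leaving R2C4 = 4.
Column 5 already has 4; hence R2C5 = 3.
The 4 cells of cage a must have sum 12, so R3C2 = 1.
Row 3 already has 4; hence R3C3 = 5.
Column 1 now contains 3; hence R4C1 = 5.
The 4 cells of cage a must have sum 12, so R4C2 = 4.
The 4 cells of cage g must have product 120, which forces R4C3 = 3.
Cage a needs sum 12, leaving R5C2 = 2.
4 is placed in column 4, leaving R5C4 = 1.
The 3 cells of cage b must have sum 9, so R1C2 = 3.
Column 3 already has 5, which forces R1C3 = 1.
1 is placed in column 4, so R1C4 = 5.
Column 1 already has 5, which forces R2C1 = 1.
1 is placed in column 2, so R2C2 = 5.
1 is placed in row 5, which forces R5C3 = 4.

4 3 1 5 2 / 1 5 2 4 3 / 2 1 5 3 4 / 5 4 3 2 1 / 3 2 4 1 5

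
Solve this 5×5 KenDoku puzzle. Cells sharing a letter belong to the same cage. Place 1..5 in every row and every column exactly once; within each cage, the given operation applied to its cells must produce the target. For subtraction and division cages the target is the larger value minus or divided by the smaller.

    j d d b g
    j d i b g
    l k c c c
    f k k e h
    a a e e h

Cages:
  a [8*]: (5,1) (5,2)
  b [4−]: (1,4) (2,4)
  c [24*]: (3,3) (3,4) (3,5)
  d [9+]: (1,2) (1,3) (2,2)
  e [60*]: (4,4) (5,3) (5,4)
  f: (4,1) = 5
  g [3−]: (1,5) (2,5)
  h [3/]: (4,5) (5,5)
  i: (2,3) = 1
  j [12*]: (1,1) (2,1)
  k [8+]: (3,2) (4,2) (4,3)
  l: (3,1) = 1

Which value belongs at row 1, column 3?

4

I is a freebie, leaving (2,3) = 1.
1 is placed in row 2; hence (2,4) = 5.
Cage l is given, so (3,1) = 1.
Cage f is a single given cell; hence (4,1) = 5.
Column 4 now contains 5, leaving (1,4) = 1.
Row 1 now contains 1, leaving (1,5) = 5.
Cage e needs product 60; hence (5,3) = 5.
Cage g needs two cells with difference 3, which forces (2,5) = 2.
Row 3 needs a 5, and only (3,2) is open for it.
The 3 cells of cage k must have sum 8; hence (4,2) = 1.
Cage k needs sum 8, so (4,3) = 2.
Row 4 already has 1, so (4,5) = 3.
3 is placed in column 5, which forces (5,5) = 1.
Cage d needs sum 9, so (1,2) = 2.
The 3 cells of cage c must have product 24; hence (3,3) = 3.
Cage c needs product 24; hence (3,4) = 2.
3 is placed in column 5, so (3,5) = 4.
3 is placed in row 4, leaving (4,4) = 4.
Column 2 now contains 2, leaving (5,2) = 4.
Cage e has product 60; hence (5,4) = 3.
Column 3 already has 3, which forces (1,3) = 4.
Column 2 already has 4, leaving (2,2) = 3.
Row 5 already has 4, so (5,1) = 2.
Row 1 now contains 4, leaving (1,1) = 3.
Row 2 now contains 3; hence (2,1) = 4.
Completed grid: 3 2 4 1 5 / 4 3 1 5 2 / 1 5 3 2 4 / 5 1 2 4 3 / 2 4 5 3 1.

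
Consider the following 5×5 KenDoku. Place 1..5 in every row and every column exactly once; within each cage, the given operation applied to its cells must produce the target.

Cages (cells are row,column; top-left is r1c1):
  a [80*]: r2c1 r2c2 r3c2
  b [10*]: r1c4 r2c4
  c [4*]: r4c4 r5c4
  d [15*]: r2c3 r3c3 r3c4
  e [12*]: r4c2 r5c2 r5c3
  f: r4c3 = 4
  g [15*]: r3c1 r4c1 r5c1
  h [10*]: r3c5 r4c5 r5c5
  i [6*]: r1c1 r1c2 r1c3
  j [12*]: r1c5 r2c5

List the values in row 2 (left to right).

4 5 1 2 3

Cage a has product 80; hence r2c1 = 4.
The 3 cells of cage a must have product 80, leaving r2c2 = 5.
5 is placed in row 2, which forces r2c4 = 2.
4 is placed in row 2, which forces r2c5 = 3.
The 3 cells of cage a must have product 80, leaving r3c2 = 4.
Cage f is a single given cell, which forces r4c3 = 4.
Row 4 already has 4; hence r4c4 = 1.
Column 4 already has 1; hence r5c4 = 4.
Column 4 now contains 2, which forces r1c4 = 5.
Column 5 now contains 3; hence r1c5 = 4.
3 is placed in row 2, which forces r2c3 = 1.
Column 4 now contains 5; hence r3c4 = 3.
Cage e needs product 12; hence r4c2 = 2.
Row 4 already has 2, so r4c5 = 5.
The 3 cells of cage e must have product 12; hence r5c2 = 3.
The 3 cells of cage e must have product 12; hence r5c3 = 2.
Row 5 now contains 2; hence r5c5 = 1.
The 3 cells of cage i must have product 6; hence r1c1 = 2.
Column 2 now contains 3; hence r1c2 = 1.
Column 3 already has 2, so r1c3 = 3.
Cage g needs product 15, leaving r3c1 = 1.
Row 3 now contains 3, so r3c3 = 5.
Column 5 now contains 1, so r3c5 = 2.
5 is placed in row 4, leaving r4c1 = 3.
1 is placed in row 5; hence r5c1 = 5.
The full grid is 2 1 3 5 4 / 4 5 1 2 3 / 1 4 5 3 2 / 3 2 4 1 5 / 5 3 2 4 1.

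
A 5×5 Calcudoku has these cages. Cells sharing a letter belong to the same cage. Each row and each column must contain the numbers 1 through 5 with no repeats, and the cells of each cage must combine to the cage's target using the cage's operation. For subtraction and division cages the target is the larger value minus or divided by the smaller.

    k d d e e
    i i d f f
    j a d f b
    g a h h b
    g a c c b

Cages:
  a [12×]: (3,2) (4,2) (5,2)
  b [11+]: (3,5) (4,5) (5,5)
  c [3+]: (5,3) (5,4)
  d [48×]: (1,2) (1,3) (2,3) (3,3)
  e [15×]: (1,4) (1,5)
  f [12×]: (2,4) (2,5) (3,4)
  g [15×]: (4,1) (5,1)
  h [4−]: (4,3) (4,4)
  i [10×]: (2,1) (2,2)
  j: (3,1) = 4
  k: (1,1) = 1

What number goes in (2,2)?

5

Cage k is a single given cell; hence (1,1) = 1.
J is a freebie; hence (3,1) = 4.
In row 1, 2 can only go at (1,2), so (1,2) = 2.
The two cells of cage i must have product 10, which forces (2,1) = 2.
Column 2 now contains 2; hence (2,2) = 5.
Cage d has product 48, leaving (3,3) = 2.
Row 3 already has 2; hence (3,5) = 5.
2 is placed in column 3, so (5,3) = 1.
1 is placed in row 5; hence (5,4) = 2.
Row 5 already has 2, leaving (5,5) = 4.
Cage e needs two cells with product 15, leaving (1,4) = 5.
Column 5 already has 5, so (1,5) = 3.
Cage f has product 12; hence (2,4) = 4.
Column 5 already has 3, leaving (2,5) = 1.
The 3 cells of cage a must have product 12, which forces (3,2) = 1.
1 is placed in row 3, leaving (3,4) = 3.
Cage a has product 12, which forces (4,2) = 4.
Column 3 already has 1, so (4,3) = 5.
The two cells of cage h must have difference 4, so (4,4) = 1.
4 is placed in column 5; hence (4,5) = 2.
4 is placed in row 5, so (5,2) = 3.
3 is placed in row 1, so (1,3) = 4.
Row 2 already has 4; hence (2,3) = 3.
Row 4 already has 5, leaving (4,1) = 3.
Row 5 now contains 3, leaving (5,1) = 5.
Completed grid: 1 2 4 5 3 / 2 5 3 4 1 / 4 1 2 3 5 / 3 4 5 1 2 / 5 3 1 2 4.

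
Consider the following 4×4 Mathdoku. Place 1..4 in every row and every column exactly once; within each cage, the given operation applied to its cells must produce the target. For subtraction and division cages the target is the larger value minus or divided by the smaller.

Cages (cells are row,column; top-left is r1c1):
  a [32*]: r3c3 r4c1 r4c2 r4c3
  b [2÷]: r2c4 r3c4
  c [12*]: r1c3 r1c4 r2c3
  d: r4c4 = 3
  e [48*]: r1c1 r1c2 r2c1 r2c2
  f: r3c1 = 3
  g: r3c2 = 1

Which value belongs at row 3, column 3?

F is a freebie, leaving r3c1 = 3.
G is a freebie, leaving r3c2 = 1.
Cage a has product 32, leaving r3c3 = 4.
Row 3 already has 4, leaving r3c4 = 2.
Cage d is a single given cell, so r4c4 = 3.
Cage c has product 12; hence r1c4 = 4.
Column 4 already has 4, leaving r2c4 = 1.
Cage e has product 48, which forces r1c1 = 2.
Cage e has product 48, so r1c2 = 3.
Cage c needs product 12, so r1c3 = 1.
The 4 cells of cage e must have product 48, leaving r2c1 = 4.
Cage e has product 48; hence r2c2 = 2.
1 is placed in row 2; hence r2c3 = 3.
Column 1 already has 4, so r4c1 = 1.
2 is placed in column 2, leaving r4c2 = 4.
1 is placed in column 3; hence r4c3 = 2.
Filled in: 2 3 1 4 / 4 2 3 1 / 3 1 4 2 / 1 4 2 3.

4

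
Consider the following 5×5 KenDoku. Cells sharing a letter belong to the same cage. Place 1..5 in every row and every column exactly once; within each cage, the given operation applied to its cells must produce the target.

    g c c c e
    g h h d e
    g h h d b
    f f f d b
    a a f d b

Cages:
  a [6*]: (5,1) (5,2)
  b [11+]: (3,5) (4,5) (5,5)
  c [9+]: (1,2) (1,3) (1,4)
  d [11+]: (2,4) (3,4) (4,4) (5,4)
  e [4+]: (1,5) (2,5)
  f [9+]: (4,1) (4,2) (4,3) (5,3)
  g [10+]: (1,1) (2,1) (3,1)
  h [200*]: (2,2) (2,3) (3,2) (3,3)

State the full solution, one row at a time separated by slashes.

The only place for 4 in row 5 is (5,5).
Row 5 needs a 5, and only (5,4) is open for it.
Row 5 needs a 1, and only (5,3) is open for it.
In column 4, 4 can only go at (1,4), so (1,4) = 4.
The only place for 5 in row 1 is (1,1).
In row 1, 1 can only go at (1,5), so (1,5) = 1.
Column 5 already has 1; hence (2,5) = 3.
In column 2, 1 can only go at (4,2), so (4,2) = 1.
In column 3, 4 can only go at (4,3), so (4,3) = 4.
The 4 cells of cage f must have sum 9, so (4,1) = 3.
Row 4 now contains 3, so (4,4) = 2.
Row 4 now contains 2; hence (4,5) = 5.
Column 1 already has 3, so (5,1) = 2.
2 is placed in row 5, so (5,2) = 3.
Column 2 already has 3, leaving (1,2) = 2.
Cage c needs sum 9, which forces (1,3) = 3.
Column 4 now contains 2; hence (2,4) = 1.
The 4 cells of cage d must have sum 11; hence (3,4) = 3.
5 is placed in column 5, which forces (3,5) = 2.
1 is placed in row 2, leaving (2,1) = 4.
The 4 cells of cage h must have product 200; hence (2,2) = 5.
The 4 cells of cage h must have product 200, leaving (2,3) = 2.
Cage g needs sum 10; hence (3,1) = 1.
Cage h has product 200; hence (3,2) = 4.
2 is placed in row 3, leaving (3,3) = 5.

5 2 3 4 1 / 4 5 2 1 3 / 1 4 5 3 2 / 3 1 4 2 5 / 2 3 1 5 4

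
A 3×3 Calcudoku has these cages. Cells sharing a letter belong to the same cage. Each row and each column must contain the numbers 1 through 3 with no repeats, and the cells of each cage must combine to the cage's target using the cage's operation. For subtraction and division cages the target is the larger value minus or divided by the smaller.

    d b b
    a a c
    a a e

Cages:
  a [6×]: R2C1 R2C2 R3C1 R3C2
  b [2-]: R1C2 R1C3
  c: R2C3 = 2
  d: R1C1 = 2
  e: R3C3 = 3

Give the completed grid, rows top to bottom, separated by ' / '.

2 3 1 / 3 1 2 / 1 2 3

D is a freebie, so R1C1 = 2.
Cage c is given, so R2C3 = 2.
Cage e is a single given cell, which forces R3C3 = 3.
Cage b's pair has difference 2; hence R1C2 = 3.
Column 3 now contains 3, leaving R1C3 = 1.
Cage a has product 6; hence R2C1 = 3.
Cage a needs product 6, which forces R2C2 = 1.
Row 3 now contains 3, leaving R3C1 = 1.
Cage a has product 6; hence R3C2 = 2.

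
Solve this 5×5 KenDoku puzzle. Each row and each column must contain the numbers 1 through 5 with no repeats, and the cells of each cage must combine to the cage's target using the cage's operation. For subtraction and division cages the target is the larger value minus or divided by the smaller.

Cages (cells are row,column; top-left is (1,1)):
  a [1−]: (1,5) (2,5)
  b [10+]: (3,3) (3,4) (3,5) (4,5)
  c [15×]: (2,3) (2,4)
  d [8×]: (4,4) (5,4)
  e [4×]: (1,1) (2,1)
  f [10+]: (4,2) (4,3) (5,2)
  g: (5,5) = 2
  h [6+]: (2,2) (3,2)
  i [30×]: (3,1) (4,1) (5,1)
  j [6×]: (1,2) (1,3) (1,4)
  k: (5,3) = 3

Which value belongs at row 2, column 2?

Cage k is given, which forces (5,3) = 3.
Cage g is given, leaving (5,5) = 2.
Column 3 now contains 3, leaving (2,3) = 5.
The two cells of cage c must have product 15, leaving (2,4) = 3.
3 is placed in row 2, so (2,5) = 4.
Cage d's pair has product 8, so (4,4) = 2.
Row 5 now contains 2; hence (5,1) = 5.
Row 5 now contains 2, leaving (5,4) = 4.
Cage e needs two cells with product 4; hence (1,1) = 4.
Cage j needs product 6, which forces (1,2) = 3.
The 3 cells of cage j must have product 6, which forces (1,3) = 2.
Column 4 now contains 2, leaving (1,4) = 1.
Row 1 already has 3, so (1,5) = 5.
Row 2 now contains 4, leaving (2,1) = 1.
Row 2 now contains 1; hence (2,2) = 2.
Cage i has product 30, which forces (3,1) = 2.
The 4 cells of cage b must have sum 10, so (3,3) = 1.
Cage b needs sum 10, so (3,4) = 5.
Cage b has sum 10, which forces (3,5) = 3.
2 is placed in row 4, leaving (4,1) = 3.
The 3 cells of cage f must have sum 10; hence (4,2) = 5.
Cage f has sum 10, which forces (4,3) = 4.
The 4 cells of cage b must have sum 10, leaving (4,5) = 1.
Row 5 already has 4, which forces (5,2) = 1.
Row 3 now contains 5, which forces (3,2) = 4.
Completed grid: 4 3 2 1 5 / 1 2 5 3 4 / 2 4 1 5 3 / 3 5 4 2 1 / 5 1 3 4 2.

2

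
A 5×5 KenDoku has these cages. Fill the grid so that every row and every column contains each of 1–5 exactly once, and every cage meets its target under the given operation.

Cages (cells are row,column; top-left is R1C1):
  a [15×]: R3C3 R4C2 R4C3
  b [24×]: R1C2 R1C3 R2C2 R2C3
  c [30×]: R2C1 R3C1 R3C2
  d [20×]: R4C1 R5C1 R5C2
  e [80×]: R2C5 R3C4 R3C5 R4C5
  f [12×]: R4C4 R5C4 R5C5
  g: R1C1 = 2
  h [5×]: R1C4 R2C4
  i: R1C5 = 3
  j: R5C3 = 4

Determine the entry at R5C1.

Cage g is a single given cell; hence R1C1 = 2.
Cage i is a single given cell, leaving R1C5 = 3.
Cage j is a single given cell, leaving R5C3 = 4.
The 4 cells of cage b must have product 24, so R1C2 = 4.
Column 3 already has 4, which forces R1C3 = 1.
1 is placed in row 1, which forces R1C4 = 5.
Column 4 already has 5, which forces R2C4 = 1.
Cage c has product 30, which forces R3C2 = 2.
Row 3 now contains 2, leaving R3C4 = 4.
The 3 cells of cage d must have product 20, which forces R4C1 = 4.
4 is placed in column 4, leaving R4C4 = 2.
Cage f needs product 12, so R5C4 = 3.
2 is placed in column 2, which forces R2C2 = 3.
Cage b needs product 24; hence R2C3 = 2.
Cage e has product 80, so R2C5 = 4.
The 3 cells of cage a must have product 15, so R4C2 = 1.
1 is placed in row 4, leaving R4C5 = 5.
Column 2 now contains 1, so R5C2 = 5.
Cage f needs product 12, so R5C5 = 2.
Row 2 already has 3, leaving R2C1 = 5.
The 3 cells of cage c must have product 30; hence R3C1 = 3.
The 3 cells of cage a must have product 15, which forces R3C3 = 5.
Column 5 now contains 5; hence R3C5 = 1.
5 is placed in row 4, which forces R4C3 = 3.
5 is placed in row 5, so R5C1 = 1.
Filled in: 2 4 1 5 3 / 5 3 2 1 4 / 3 2 5 4 1 / 4 1 3 2 5 / 1 5 4 3 2.

1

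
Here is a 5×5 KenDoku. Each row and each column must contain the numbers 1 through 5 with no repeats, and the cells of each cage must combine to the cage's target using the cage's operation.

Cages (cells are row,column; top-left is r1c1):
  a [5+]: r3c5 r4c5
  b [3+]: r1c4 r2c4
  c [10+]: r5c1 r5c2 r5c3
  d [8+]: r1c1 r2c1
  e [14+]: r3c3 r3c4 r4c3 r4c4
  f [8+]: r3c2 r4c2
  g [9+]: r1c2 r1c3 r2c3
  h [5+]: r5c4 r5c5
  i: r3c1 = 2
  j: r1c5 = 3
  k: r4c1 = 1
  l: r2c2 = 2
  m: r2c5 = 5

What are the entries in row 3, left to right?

2 5 3 4 1

Cage j is a single given cell, leaving r1c5 = 3.
L is a freebie, leaving r2c2 = 2.
2 is placed in row 2, leaving r2c4 = 1.
Cage m is given, leaving r2c5 = 5.
Cage i is given, so r3c1 = 2.
Cage k is a single given cell, so r4c1 = 1.
Row 1 now contains 3, which forces r1c1 = 5.
Column 4 now contains 1, so r1c4 = 2.
5 is placed in row 2, which forces r2c1 = 3.
Row 2 now contains 3, which forces r2c3 = 4.
Cage a's pair has sum 5, so r3c5 = 1.
Cage a needs two cells with sum 5, which forces r4c5 = 4.
Column 1 already has 3, so r5c1 = 4.
Row 5 now contains 4, which forces r5c4 = 3.
Column 5 now contains 1; hence r5c5 = 2.
Cage g needs sum 9; hence r1c2 = 4.
Row 1 now contains 2, leaving r1c3 = 1.
Cage e has sum 14, which forces r3c3 = 3.
Cage e needs sum 14, so r3c4 = 4.
The 4 cells of cage e must have sum 14, so r4c3 = 2.
3 is placed in column 4, which forces r4c4 = 5.
Column 3 already has 1, leaving r5c3 = 5.
3 is placed in row 3, so r3c2 = 5.
5 is placed in row 4, so r4c2 = 3.
Row 5 already has 5, so r5c2 = 1.
Filled in: 5 4 1 2 3 / 3 2 4 1 5 / 2 5 3 4 1 / 1 3 2 5 4 / 4 1 5 3 2.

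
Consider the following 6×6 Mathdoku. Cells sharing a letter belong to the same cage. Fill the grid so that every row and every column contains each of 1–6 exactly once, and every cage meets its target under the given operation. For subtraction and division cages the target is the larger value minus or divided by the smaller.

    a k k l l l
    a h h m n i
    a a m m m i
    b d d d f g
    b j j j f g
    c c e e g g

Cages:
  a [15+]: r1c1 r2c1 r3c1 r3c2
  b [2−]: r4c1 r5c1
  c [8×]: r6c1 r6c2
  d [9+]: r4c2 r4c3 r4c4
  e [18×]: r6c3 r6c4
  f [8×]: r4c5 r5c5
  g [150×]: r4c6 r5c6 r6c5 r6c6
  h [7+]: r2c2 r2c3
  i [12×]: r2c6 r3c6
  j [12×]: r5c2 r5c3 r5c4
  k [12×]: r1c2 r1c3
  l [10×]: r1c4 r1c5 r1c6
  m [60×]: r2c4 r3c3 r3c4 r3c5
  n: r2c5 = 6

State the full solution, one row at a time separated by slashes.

6 3 4 5 1 2 / 1 5 2 4 6 3 / 2 6 5 1 3 4 / 3 1 6 2 4 5 / 5 4 1 3 2 6 / 4 2 3 6 5 1

N is a freebie; hence r2c5 = 6.
Cage g has product 150, so r6c5 = 5.
The only place for 1 in row 6 is r6c6.
The only place for 3 in column 5 is r3c5.
Column 5 needs a 1, and only r1c5 is open for it.
The only place for 3 in column 6 is r2c6.
Cage i needs two cells with product 12; hence r3c6 = 4.
In row 2, 1 can only go at r2c1, so r2c1 = 1.
Row 2 needs a 4, and only r2c4 is open for it.
The only place for 2 in row 3 is r3c1.
The 4 cells of cage a must have sum 15, which forces r1c1 = 6.
Cage a needs sum 15; hence r3c2 = 6.
2 is placed in column 1, so r6c1 = 4.
Cage c's pair has product 8, leaving r6c2 = 2.
Column 2 already has 2, so r2c2 = 5.
Cage h's pair has sum 7, leaving r2c3 = 2.
The only place for 6 in column 4 is r6c4.
Row 6 now contains 6; hence r6c3 = 3.
The two cells of cage k must have product 12, which forces r1c2 = 3.
Column 3 now contains 3, so r1c3 = 4.
Column 2 already has 3; hence r4c2 = 1.
1 is placed in column 2; hence r5c2 = 4.
Row 5 already has 4; hence r5c5 = 2.
2 is placed in column 5, which forces r4c5 = 4.
Cage j has product 12, leaving r5c3 = 1.
Cage j has product 12; hence r5c4 = 3.
Column 3 already has 1, which forces r3c3 = 5.
The 4 cells of cage m must have product 60; hence r3c4 = 1.
Cage b's pair has difference 2, leaving r4c1 = 3.
Cage d needs sum 9, leaving r4c3 = 6.
Column 4 now contains 3; hence r4c4 = 2.
Row 4 already has 6, which forces r4c6 = 5.
3 is placed in row 5, which forces r5c1 = 5.
Column 6 already has 5, so r5c6 = 6.
Column 4 already has 2; hence r1c4 = 5.
Column 6 already has 5; hence r1c6 = 2.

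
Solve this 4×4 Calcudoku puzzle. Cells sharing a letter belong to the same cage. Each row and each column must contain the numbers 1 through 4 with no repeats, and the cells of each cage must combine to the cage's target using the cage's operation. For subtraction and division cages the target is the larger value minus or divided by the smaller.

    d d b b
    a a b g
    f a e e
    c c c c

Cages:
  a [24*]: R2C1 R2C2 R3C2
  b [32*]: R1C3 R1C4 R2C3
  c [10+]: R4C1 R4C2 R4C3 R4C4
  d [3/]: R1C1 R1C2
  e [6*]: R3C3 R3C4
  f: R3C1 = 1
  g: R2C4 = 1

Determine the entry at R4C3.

1

Cage b has product 32, leaving R1C3 = 2.
Cage b needs product 32, which forces R1C4 = 4.
Cage b has product 32, leaving R2C3 = 4.
Cage g is given, which forces R2C4 = 1.
Cage f is a single given cell, leaving R3C1 = 1.
Column 3 now contains 2, leaving R3C3 = 3.
Row 3 now contains 3; hence R3C4 = 2.
Column 3 already has 3, which forces R4C3 = 1.
Column 4 already has 2, which forces R4C4 = 3.
1 is placed in column 1, leaving R1C1 = 3.
Cage d's pair has quotient 3, leaving R1C2 = 1.
Column 1 now contains 3, leaving R2C1 = 2.
2 is placed in row 2; hence R2C2 = 3.
Row 3 now contains 2; hence R3C2 = 4.
2 is placed in column 1, leaving R4C1 = 4.
4 is placed in column 2, leaving R4C2 = 2.
Completed grid: 3 1 2 4 / 2 3 4 1 / 1 4 3 2 / 4 2 1 3.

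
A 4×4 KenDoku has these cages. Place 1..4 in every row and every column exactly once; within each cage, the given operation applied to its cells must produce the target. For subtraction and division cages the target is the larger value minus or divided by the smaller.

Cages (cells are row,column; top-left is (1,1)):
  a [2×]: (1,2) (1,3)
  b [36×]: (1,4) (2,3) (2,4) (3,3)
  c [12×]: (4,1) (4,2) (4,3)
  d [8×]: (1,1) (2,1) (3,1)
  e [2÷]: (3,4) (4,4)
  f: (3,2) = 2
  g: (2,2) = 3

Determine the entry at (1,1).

4

G is a freebie; hence (2,2) = 3.
Cage f is given, which forces (3,2) = 2.
2 is placed in column 2; hence (1,2) = 1.
Cage a's pair has product 2, leaving (1,3) = 2.
Cage b needs product 36, which forces (1,4) = 3.
The 4 cells of cage b must have product 36, so (3,3) = 3.
Column 2 now contains 1, which forces (4,2) = 4.
Row 4 already has 4, so (4,3) = 1.
Cage e needs two cells with quotient 2; hence (4,4) = 2.
2 is placed in row 1; hence (1,1) = 4.
Cage d needs product 8; hence (2,1) = 2.
Column 3 already has 1, so (2,3) = 4.
Cage b has product 36; hence (2,4) = 1.
Cage d has product 8, leaving (3,1) = 1.
1 is placed in column 4, leaving (3,4) = 4.
Row 4 already has 1, which forces (4,1) = 3.
Filled in: 4 1 2 3 / 2 3 4 1 / 1 2 3 4 / 3 4 1 2.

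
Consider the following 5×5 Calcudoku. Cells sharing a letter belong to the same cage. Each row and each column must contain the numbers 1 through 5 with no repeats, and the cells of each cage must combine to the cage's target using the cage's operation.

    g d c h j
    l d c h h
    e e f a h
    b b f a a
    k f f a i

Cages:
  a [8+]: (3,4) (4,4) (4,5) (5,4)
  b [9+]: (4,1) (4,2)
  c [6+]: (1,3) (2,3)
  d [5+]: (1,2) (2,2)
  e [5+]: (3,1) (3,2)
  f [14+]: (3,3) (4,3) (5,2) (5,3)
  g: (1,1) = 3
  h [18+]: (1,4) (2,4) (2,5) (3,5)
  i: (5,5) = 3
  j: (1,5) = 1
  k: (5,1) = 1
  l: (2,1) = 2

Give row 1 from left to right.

Cage g is given; hence (1,1) = 3.
J is a freebie; hence (1,5) = 1.
Cage l is given, which forces (2,1) = 2.
Column 5 already has 1, so (4,5) = 2.
Cage k is given, leaving (5,1) = 1.
Cage i is a single given cell, leaving (5,5) = 3.
1 is placed in column 1; hence (3,1) = 4.
Cage e needs two cells with sum 5; hence (3,2) = 1.
Row 3 already has 1; hence (3,4) = 3.
Row 3 now contains 4, leaving (3,5) = 5.
Column 1 already has 4; hence (4,1) = 5.
5 is placed in row 4; hence (4,2) = 4.
3 is placed in column 4, so (4,4) = 1.
Cage a has sum 8, leaving (5,4) = 2.
Column 2 already has 4, so (1,2) = 2.
2 is placed in row 1, so (1,3) = 5.
The 4 cells of cage h must have sum 18, leaving (1,4) = 4.
Column 2 now contains 1, leaving (2,2) = 3.
Cage h needs sum 18, so (2,4) = 5.
5 is placed in column 5; hence (2,5) = 4.
Row 3 now contains 5, leaving (3,3) = 2.
Row 4 now contains 1, leaving (4,3) = 3.
Row 5 now contains 2, which forces (5,2) = 5.
Cage f needs sum 14, so (5,3) = 4.
4 is placed in row 2; hence (2,3) = 1.
Completed grid: 3 2 5 4 1 / 2 3 1 5 4 / 4 1 2 3 5 / 5 4 3 1 2 / 1 5 4 2 3.

3 2 5 4 1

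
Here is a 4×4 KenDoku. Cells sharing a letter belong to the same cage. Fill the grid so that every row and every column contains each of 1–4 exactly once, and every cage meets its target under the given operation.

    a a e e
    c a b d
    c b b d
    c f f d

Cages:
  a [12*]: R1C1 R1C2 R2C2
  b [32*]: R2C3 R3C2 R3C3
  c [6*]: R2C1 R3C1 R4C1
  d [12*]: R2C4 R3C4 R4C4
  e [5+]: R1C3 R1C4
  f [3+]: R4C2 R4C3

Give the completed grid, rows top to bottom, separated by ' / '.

4 1 3 2 / 2 3 4 1 / 1 4 2 3 / 3 2 1 4

Cage b has product 32, leaving R2C3 = 4.
Cage b needs product 32, which forces R3C2 = 4.
Cage b needs product 32, which forces R3C3 = 2.
Column 3 already has 2, which forces R4C3 = 1.
1 is placed in column 3; hence R1C3 = 3.
Cage e needs two cells with sum 5, which forces R1C4 = 2.
Row 4 now contains 1, leaving R4C2 = 2.
Cage d needs product 12, which forces R4C4 = 4.
Row 1 now contains 2, so R1C1 = 4.
Row 1 already has 3, which forces R1C2 = 1.
The 3 cells of cage c must have product 6, which forces R2C1 = 2.
The 3 cells of cage a must have product 12, leaving R2C2 = 3.
Row 2 already has 3, which forces R2C4 = 1.
Cage c has product 6, so R3C1 = 1.
Column 4 now contains 1, which forces R3C4 = 3.
Row 4 already has 2, so R4C1 = 3.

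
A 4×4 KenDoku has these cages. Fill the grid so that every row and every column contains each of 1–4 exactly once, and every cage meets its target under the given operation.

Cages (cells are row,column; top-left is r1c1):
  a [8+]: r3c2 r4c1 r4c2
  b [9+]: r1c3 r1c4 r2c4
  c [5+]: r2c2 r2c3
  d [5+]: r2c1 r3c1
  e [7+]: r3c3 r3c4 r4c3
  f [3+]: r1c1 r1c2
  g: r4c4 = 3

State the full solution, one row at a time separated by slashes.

Cage g is given, which forces r4c4 = 3.
In row 1, 3 can only go at r1c3, so r1c3 = 3.
The only place for 4 in row 1 is r1c4.
Column 4 already has 4, which forces r2c4 = 2.
2 is placed in column 4; hence r3c4 = 1.
In row 2, 3 can only go at r2c1, so r2c1 = 3.
The two cells of cage d must have sum 5; hence r3c1 = 2.
Row 3 already has 2, which forces r3c2 = 3.
Row 3 already has 2; hence r3c3 = 4.
Column 3 now contains 4; hence r4c3 = 2.
Column 1 now contains 2; hence r1c1 = 1.
The two cells of cage f must have sum 3; hence r1c2 = 2.
Cage c needs two cells with sum 5, leaving r2c2 = 4.
Column 3 now contains 4, leaving r2c3 = 1.
1 is placed in column 1; hence r4c1 = 4.
4 is placed in column 2; hence r4c2 = 1.

1 2 3 4 / 3 4 1 2 / 2 3 4 1 / 4 1 2 3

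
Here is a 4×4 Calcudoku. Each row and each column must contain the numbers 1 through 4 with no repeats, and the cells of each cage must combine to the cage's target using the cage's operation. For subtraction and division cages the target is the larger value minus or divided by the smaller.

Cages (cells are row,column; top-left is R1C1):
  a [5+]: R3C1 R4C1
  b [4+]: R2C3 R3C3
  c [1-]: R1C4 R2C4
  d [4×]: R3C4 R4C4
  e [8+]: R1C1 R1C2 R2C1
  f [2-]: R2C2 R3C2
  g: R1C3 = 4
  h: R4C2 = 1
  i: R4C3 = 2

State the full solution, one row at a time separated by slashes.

Cage g is a single given cell, leaving R1C3 = 4.
H is a freebie, so R4C2 = 1.
I is a freebie, leaving R4C3 = 2.
Row 4 now contains 1, so R4C4 = 4.
Cage e has sum 8, leaving R1C2 = 3.
Cage a's pair has sum 5, leaving R3C1 = 2.
Row 3 already has 2, which forces R3C2 = 4.
Column 4 already has 4; hence R3C4 = 1.
Row 4 already has 4, which forces R4C1 = 3.
2 is placed in column 1, leaving R1C1 = 1.
Column 4 already has 1, which forces R1C4 = 2.
Column 1 now contains 3, so R2C1 = 4.
Column 2 now contains 4, which forces R2C2 = 2.
The two cells of cage b must have sum 4; hence R2C3 = 1.
The two cells of cage c must have difference 1, so R2C4 = 3.
1 is placed in row 3, leaving R3C3 = 3.

1 3 4 2 / 4 2 1 3 / 2 4 3 1 / 3 1 2 4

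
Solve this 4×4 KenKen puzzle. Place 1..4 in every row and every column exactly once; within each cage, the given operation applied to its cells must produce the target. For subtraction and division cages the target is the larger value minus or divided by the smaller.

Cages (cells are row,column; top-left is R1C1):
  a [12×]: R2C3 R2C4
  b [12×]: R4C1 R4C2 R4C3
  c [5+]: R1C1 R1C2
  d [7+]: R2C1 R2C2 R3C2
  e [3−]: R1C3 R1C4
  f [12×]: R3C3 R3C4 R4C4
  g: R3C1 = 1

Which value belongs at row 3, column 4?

G is a freebie, which forces R3C1 = 1.
In row 2, 1 can only go at R2C2, so R2C2 = 1.
Cage b has product 12, which forces R4C3 = 1.
Row 4 now contains 1; hence R4C4 = 2.
1 is placed in column 3, which forces R1C3 = 4.
Cage e's pair has difference 3, which forces R1C4 = 1.
Column 3 now contains 4, so R2C3 = 3.
3 is placed in row 2, which forces R2C4 = 4.
Cage f needs product 12, so R3C3 = 2.
The 3 cells of cage f must have product 12; hence R3C4 = 3.
4 is placed in row 2; hence R2C1 = 2.
3 is placed in row 3, leaving R3C2 = 4.
Column 2 already has 4, so R4C2 = 3.
2 is placed in column 1; hence R1C1 = 3.
Column 2 now contains 3, which forces R1C2 = 2.
Row 4 now contains 3; hence R4C1 = 4.
Filled in: 3 2 4 1 / 2 1 3 4 / 1 4 2 3 / 4 3 1 2.

3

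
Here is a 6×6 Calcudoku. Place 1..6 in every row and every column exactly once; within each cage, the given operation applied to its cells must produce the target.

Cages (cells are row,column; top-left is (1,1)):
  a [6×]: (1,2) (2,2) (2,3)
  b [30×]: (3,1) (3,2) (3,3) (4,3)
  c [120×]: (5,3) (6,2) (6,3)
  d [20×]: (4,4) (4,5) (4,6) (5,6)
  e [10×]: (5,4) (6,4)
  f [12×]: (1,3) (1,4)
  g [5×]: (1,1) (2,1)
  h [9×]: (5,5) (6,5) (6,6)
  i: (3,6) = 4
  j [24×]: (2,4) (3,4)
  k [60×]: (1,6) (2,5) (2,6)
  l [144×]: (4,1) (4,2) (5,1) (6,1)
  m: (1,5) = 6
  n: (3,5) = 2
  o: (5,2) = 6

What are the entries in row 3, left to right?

Cage m is given; hence (1,5) = 6.
N is a freebie, which forces (3,5) = 2.
Cage i is a single given cell, which forces (3,6) = 4.
Cage o is a single given cell, so (5,2) = 6.
Cage h needs product 9, leaving (5,5) = 3.
The 3 cells of cage h must have product 9; hence (6,5) = 1.
Cage h has product 9; hence (6,6) = 3.
Cage k has product 60, leaving (1,6) = 2.
Cage j needs two cells with product 24, leaving (2,4) = 4.
Cage k has product 60, leaving (2,5) = 5.
Cage k has product 60; hence (2,6) = 6.
Row 3 already has 4, leaving (3,4) = 6.
Column 5 already has 5, which forces (4,5) = 4.
Column 6 now contains 2; hence (5,6) = 1.
The 3 cells of cage c must have product 120, so (6,3) = 6.
Cage g needs two cells with product 5; hence (1,1) = 5.
The two cells of cage f must have product 12, which forces (1,3) = 4.
Column 4 already has 4, which forces (1,4) = 3.
Row 2 now contains 5, which forces (2,1) = 1.
Column 1 now contains 1, which forces (3,1) = 3.
The 4 cells of cage l must have product 144, so (4,1) = 6.
The 4 cells of cage l must have product 144, so (4,2) = 3.
The 4 cells of cage b must have product 30, so (4,3) = 2.
Cage d has product 20, which forces (4,4) = 1.
1 is placed in column 6; hence (4,6) = 5.
4 is placed in column 3; hence (5,3) = 5.
Row 5 already has 5, leaving (5,4) = 2.
Column 4 now contains 2, which forces (6,4) = 5.
Row 1 now contains 3, which forces (1,2) = 1.
3 is placed in column 2; hence (2,2) = 2.
2 is placed in column 3, leaving (2,3) = 3.
Cage b has product 30, so (3,2) = 5.
Column 3 already has 5, so (3,3) = 1.
2 is placed in row 5, so (5,1) = 4.
Cage l needs product 144, so (6,1) = 2.
Row 6 already has 5; hence (6,2) = 4.
Completed grid: 5 1 4 3 6 2 / 1 2 3 4 5 6 / 3 5 1 6 2 4 / 6 3 2 1 4 5 / 4 6 5 2 3 1 / 2 4 6 5 1 3.

3 5 1 6 2 4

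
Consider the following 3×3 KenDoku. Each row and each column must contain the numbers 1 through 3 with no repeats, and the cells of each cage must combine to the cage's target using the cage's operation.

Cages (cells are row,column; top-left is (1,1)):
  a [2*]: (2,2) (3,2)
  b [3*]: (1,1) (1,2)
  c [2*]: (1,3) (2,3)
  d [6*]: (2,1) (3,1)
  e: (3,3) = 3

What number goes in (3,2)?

Cage e is given, so (3,3) = 3.
Cage d's pair has product 6; hence (2,1) = 3.
3 is placed in row 3, which forces (3,1) = 2.
Row 3 now contains 2, leaving (3,2) = 1.
Column 1 now contains 3; hence (1,1) = 1.
1 is placed in column 2, which forces (1,2) = 3.
1 is placed in row 1; hence (1,3) = 2.
1 is placed in column 2; hence (2,2) = 2.
2 is placed in column 3, which forces (2,3) = 1.
The full grid is 1 3 2 / 3 2 1 / 2 1 3.

1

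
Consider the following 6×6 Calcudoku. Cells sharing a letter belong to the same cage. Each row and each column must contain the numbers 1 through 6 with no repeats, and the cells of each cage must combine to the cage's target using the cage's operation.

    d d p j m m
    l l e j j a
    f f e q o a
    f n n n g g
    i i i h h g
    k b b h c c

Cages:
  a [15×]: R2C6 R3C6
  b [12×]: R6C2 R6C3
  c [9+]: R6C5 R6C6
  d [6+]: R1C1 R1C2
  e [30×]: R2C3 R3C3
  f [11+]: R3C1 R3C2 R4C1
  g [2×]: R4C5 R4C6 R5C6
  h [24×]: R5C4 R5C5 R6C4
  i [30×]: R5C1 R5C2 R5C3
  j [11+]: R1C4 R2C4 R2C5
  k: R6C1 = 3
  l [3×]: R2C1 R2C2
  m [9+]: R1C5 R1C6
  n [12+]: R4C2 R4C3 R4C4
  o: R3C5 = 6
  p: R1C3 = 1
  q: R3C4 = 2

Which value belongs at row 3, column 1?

Cage p is a single given cell, so R1C3 = 1.
Cage q is given, which forces R3C4 = 2.
Cage o is given, leaving R3C5 = 6.
Cage g needs product 2, leaving R4C5 = 1.
The 3 cells of cage g must have product 2, leaving R4C6 = 2.
Cage g needs product 2, which forces R5C6 = 1.
K is a freebie, which forces R6C1 = 3.
Column 1 now contains 3, so R2C1 = 1.
Cage l's pair has product 3, which forces R2C2 = 3.
Cage e needs two cells with product 30, so R2C3 = 6.
3 is placed in row 2, so R2C6 = 5.
1 is placed in column 1, leaving R3C1 = 4.
6 is placed in row 3, leaving R3C3 = 5.
Column 6 now contains 5; hence R3C6 = 3.
Column 3 now contains 6; hence R6C3 = 2.
Column 6 now contains 5, which forces R6C6 = 4.
Column 1 already has 4, leaving R1C1 = 2.
Cage d needs two cells with sum 6, leaving R1C2 = 4.
Cage j needs sum 11, which forces R1C4 = 5.
The two cells of cage m must have sum 9, leaving R1C5 = 3.
Column 6 now contains 4, leaving R1C6 = 6.
Row 2 already has 5, which forces R2C4 = 4.
Cage j needs sum 11, which forces R2C5 = 2.
Row 3 already has 5, leaving R3C2 = 1.
The 3 cells of cage f must have sum 11; hence R4C1 = 6.
Column 2 now contains 4, so R4C2 = 5.
4 is placed in column 4, so R4C4 = 3.
2 is placed in column 1, leaving R5C1 = 5.
Column 2 already has 5; hence R5C2 = 2.
2 is placed in column 3; hence R5C3 = 3.
Cage h needs product 24, which forces R5C4 = 6.
Cage h needs product 24, so R5C5 = 4.
Row 6 already has 2, leaving R6C2 = 6.
Row 6 already has 4; hence R6C4 = 1.
Row 6 already has 4, so R6C5 = 5.
Row 4 already has 3; hence R4C3 = 4.
Filled in: 2 4 1 5 3 6 / 1 3 6 4 2 5 / 4 1 5 2 6 3 / 6 5 4 3 1 2 / 5 2 3 6 4 1 / 3 6 2 1 5 4.

4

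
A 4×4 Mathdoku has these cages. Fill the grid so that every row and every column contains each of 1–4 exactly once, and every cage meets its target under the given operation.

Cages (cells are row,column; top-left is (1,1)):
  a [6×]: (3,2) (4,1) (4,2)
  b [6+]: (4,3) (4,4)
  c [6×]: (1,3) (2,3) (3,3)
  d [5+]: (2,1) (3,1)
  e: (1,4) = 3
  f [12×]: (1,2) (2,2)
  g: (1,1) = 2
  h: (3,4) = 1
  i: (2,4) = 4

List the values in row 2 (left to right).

Cage g is a single given cell, which forces (1,1) = 2.
Cage e is given, leaving (1,4) = 3.
I is a freebie, leaving (2,4) = 4.
Cage h is given; hence (3,4) = 1.
Column 4 already has 4, so (4,4) = 2.
3 is placed in row 1, so (1,2) = 4.
3 is placed in row 1; hence (1,3) = 1.
Cage d's pair has sum 5, so (2,1) = 1.
4 is placed in row 2, which forces (2,2) = 3.
Row 2 already has 3, which forces (2,3) = 2.
Cage d's pair has sum 5, so (3,1) = 4.
Cage a has product 6; hence (3,2) = 2.
Column 3 already has 2, which forces (3,3) = 3.
1 is placed in column 1, which forces (4,1) = 3.
Column 2 now contains 3, so (4,2) = 1.
Row 4 already has 2, so (4,3) = 4.
The full grid is 2 4 1 3 / 1 3 2 4 / 4 2 3 1 / 3 1 4 2.

1 3 2 4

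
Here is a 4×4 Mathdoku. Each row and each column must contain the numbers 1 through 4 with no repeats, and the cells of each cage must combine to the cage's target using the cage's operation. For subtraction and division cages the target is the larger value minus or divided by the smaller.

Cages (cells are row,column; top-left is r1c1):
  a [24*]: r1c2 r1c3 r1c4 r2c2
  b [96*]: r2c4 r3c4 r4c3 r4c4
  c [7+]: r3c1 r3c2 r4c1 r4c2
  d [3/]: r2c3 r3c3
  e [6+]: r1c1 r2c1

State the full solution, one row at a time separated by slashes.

The 4 cells of cage b must have product 96, which forces r4c3 = 4.
Row 3 needs a 4, and only r3c4 is open for it.
Column 3 needs a 2, and only r1c3 is open for it.
Row 1 now contains 2, leaving r1c1 = 4.
The two cells of cage e must have sum 6, leaving r2c1 = 2.
Row 2 already has 2, which forces r2c4 = 3.
3 is placed in column 4, leaving r4c4 = 2.
Cage a needs product 24, which forces r1c2 = 3.
3 is placed in column 4, so r1c4 = 1.
The 4 cells of cage a must have product 24, leaving r2c2 = 4.
Row 2 now contains 3; hence r2c3 = 1.
The 4 cells of cage c must have sum 7, which forces r3c1 = 1.
Cage c has sum 7, leaving r3c2 = 2.
Cage d needs two cells with quotient 3, leaving r3c3 = 3.
Cage c needs sum 7, so r4c1 = 3.
Cage c has sum 7, so r4c2 = 1.

4 3 2 1 / 2 4 1 3 / 1 2 3 4 / 3 1 4 2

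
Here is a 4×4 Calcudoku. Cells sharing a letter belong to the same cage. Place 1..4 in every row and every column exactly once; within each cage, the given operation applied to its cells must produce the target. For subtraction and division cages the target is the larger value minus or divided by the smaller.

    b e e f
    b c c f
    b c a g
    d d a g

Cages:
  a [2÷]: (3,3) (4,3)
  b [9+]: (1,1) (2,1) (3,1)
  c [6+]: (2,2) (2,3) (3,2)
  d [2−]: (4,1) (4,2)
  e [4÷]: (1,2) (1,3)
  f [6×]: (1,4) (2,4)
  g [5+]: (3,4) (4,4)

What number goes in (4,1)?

1

Column 1 needs a 1, and only (4,1) is open for it.
Cage d's pair has difference 2; hence (4,2) = 3.
Column 3 needs a 3, and only (2,3) is open for it.
Cage f's pair has product 6, so (1,4) = 3.
Row 2 already has 3, leaving (2,4) = 2.
Column 4 already has 3; hence (3,4) = 1.
Column 4 now contains 2, so (4,4) = 4.
Cage b needs sum 9, leaving (1,1) = 2.
2 is placed in row 2, leaving (2,1) = 4.
2 is placed in row 2, so (2,2) = 1.
Cage b has sum 9; hence (3,1) = 3.
Row 3 now contains 1, leaving (3,2) = 2.
The two cells of cage a must have quotient 2, so (3,3) = 4.
Row 4 already has 4; hence (4,3) = 2.
Column 2 now contains 1, leaving (1,2) = 4.
Column 3 already has 4, which forces (1,3) = 1.
Completed grid: 2 4 1 3 / 4 1 3 2 / 3 2 4 1 / 1 3 2 4.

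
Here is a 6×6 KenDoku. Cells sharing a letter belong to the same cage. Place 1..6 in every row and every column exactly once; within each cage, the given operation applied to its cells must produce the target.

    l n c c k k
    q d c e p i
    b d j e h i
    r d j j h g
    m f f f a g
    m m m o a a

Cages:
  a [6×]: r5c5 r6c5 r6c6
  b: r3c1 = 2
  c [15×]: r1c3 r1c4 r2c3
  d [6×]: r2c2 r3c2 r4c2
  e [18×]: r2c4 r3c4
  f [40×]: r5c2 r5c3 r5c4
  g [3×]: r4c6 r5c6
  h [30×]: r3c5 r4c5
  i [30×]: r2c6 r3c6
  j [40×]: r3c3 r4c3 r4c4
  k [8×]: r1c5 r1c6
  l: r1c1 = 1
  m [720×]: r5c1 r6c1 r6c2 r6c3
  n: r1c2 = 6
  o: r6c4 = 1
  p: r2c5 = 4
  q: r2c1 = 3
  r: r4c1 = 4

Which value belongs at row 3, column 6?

6

L is a freebie; hence r1c1 = 1.
Cage n is a single given cell, so r1c2 = 6.
Cage q is given, leaving r2c1 = 3.
Row 2 now contains 3, so r2c4 = 6.
Cage p is a single given cell, leaving r2c5 = 4.
Row 2 already has 6, so r2c6 = 5.
B is a freebie; hence r3c1 = 2.
Column 4 now contains 6, which forces r3c4 = 3.
Column 6 now contains 5; hence r3c6 = 6.
Cage r is a single given cell; hence r4c1 = 4.
Cage m has product 720, so r5c1 = 6.
Column 1 now contains 4; hence r6c1 = 5.
Row 6 already has 5, leaving r6c2 = 4.
4 is placed in row 6, so r6c3 = 6.
Cage o is a single given cell; hence r6c4 = 1.
Cage c needs product 15, leaving r1c3 = 3.
3 is placed in column 4; hence r1c4 = 5.
4 is placed in column 5, leaving r1c5 = 2.
Cage k needs two cells with product 8, which forces r1c6 = 4.
Cage d has product 6, leaving r2c2 = 2.
Row 2 now contains 5; hence r2c3 = 1.
Row 3 now contains 3, which forces r3c2 = 1.
Cage j needs product 40, leaving r3c3 = 4.
Row 3 now contains 6, so r3c5 = 5.
Cage d has product 6, leaving r4c2 = 3.
Column 4 already has 5; hence r4c4 = 2.
Cage h's pair has product 30, leaving r4c5 = 6.
Row 4 now contains 3, leaving r4c6 = 1.
Column 2 now contains 2, leaving r5c2 = 5.
Row 5 now contains 5, which forces r5c3 = 2.
Column 4 already has 2; hence r5c4 = 4.
Cage a needs product 6; hence r5c5 = 1.
Column 6 now contains 1, so r5c6 = 3.
Column 5 now contains 2; hence r6c5 = 3.
3 is placed in column 6, so r6c6 = 2.
Row 4 already has 2, which forces r4c3 = 5.
Filled in: 1 6 3 5 2 4 / 3 2 1 6 4 5 / 2 1 4 3 5 6 / 4 3 5 2 6 1 / 6 5 2 4 1 3 / 5 4 6 1 3 2.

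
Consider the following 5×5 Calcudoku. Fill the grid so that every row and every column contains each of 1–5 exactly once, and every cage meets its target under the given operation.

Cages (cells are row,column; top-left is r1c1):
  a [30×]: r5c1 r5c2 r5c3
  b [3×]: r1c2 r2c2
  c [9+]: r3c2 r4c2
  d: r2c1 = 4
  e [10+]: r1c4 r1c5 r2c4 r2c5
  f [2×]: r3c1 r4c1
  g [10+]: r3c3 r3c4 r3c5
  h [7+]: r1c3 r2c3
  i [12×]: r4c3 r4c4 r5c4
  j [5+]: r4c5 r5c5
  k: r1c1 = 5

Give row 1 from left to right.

K is a freebie, leaving r1c1 = 5.
Cage d is given, which forces r2c1 = 4.
The only place for 5 in row 4 is r4c2.
Column 2 now contains 5, leaving r3c2 = 4.
The 3 cells of cage a must have product 30, so r5c3 = 5.
Cage h's pair has sum 7, leaving r1c3 = 4.
Column 3 now contains 5; hence r2c3 = 3.
Column 3 now contains 3, so r3c3 = 2.
Column 3 already has 2, leaving r4c3 = 1.
The two cells of cage b must have product 3, leaving r1c2 = 3.
Row 2 now contains 3, so r2c2 = 1.
Row 3 now contains 2; hence r3c1 = 1.
Row 4 now contains 1, which forces r4c1 = 2.
Column 1 now contains 2, leaving r5c1 = 3.
3 is placed in column 2, so r5c2 = 2.
3 is placed in row 5, which forces r5c4 = 4.
Row 5 now contains 2, leaving r5c5 = 1.
Cage e has sum 10, which forces r1c4 = 1.
1 is placed in column 5, so r1c5 = 2.
Cage e needs sum 10, which forces r2c4 = 2.
Cage e needs sum 10; hence r2c5 = 5.
Column 5 now contains 5, so r3c5 = 3.
Column 4 now contains 4, so r4c4 = 3.
The two cells of cage j must have sum 5, leaving r4c5 = 4.
Row 3 now contains 3; hence r3c4 = 5.
Completed grid: 5 3 4 1 2 / 4 1 3 2 5 / 1 4 2 5 3 / 2 5 1 3 4 / 3 2 5 4 1.

5 3 4 1 2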